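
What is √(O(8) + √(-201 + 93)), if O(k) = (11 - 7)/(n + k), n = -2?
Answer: √(6 + 54*I*√3)/3 ≈ 2.3538 + 2.2076*I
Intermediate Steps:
O(k) = 4/(-2 + k) (O(k) = (11 - 7)/(-2 + k) = 4/(-2 + k))
√(O(8) + √(-201 + 93)) = √(4/(-2 + 8) + √(-201 + 93)) = √(4/6 + √(-108)) = √(4*(⅙) + 6*I*√3) = √(⅔ + 6*I*√3)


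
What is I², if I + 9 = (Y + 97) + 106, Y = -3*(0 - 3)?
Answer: 41209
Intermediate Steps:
Y = 9 (Y = -3*(-3) = 9)
I = 203 (I = -9 + ((9 + 97) + 106) = -9 + (106 + 106) = -9 + 212 = 203)
I² = 203² = 41209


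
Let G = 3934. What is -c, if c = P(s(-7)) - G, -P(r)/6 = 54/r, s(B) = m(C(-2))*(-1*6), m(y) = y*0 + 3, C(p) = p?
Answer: 3916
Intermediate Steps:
m(y) = 3 (m(y) = 0 + 3 = 3)
s(B) = -18 (s(B) = 3*(-1*6) = 3*(-6) = -18)
P(r) = -324/r
c = -3916 (c = -324/(-18) - 1*3934 = -324*(-1/18) - 3934 = 18 - 3934 = -3916)
-c = -1*(-3916) = 3916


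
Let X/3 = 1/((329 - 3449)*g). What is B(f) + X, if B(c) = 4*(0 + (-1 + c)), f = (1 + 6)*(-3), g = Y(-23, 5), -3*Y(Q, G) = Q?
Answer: -2104963/23920 ≈ -88.000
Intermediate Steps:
Y(Q, G) = -Q/3
g = 23/3 (g = -⅓*(-23) = 23/3 ≈ 7.6667)
f = -21 (f = 7*(-3) = -21)
B(c) = -4 + 4*c (B(c) = 4*(-1 + c) = -4 + 4*c)
X = -3/23920 (X = 3*(1/((329 - 3449)*(23/3))) = 3*((3/23)/(-3120)) = 3*(-1/3120*3/23) = 3*(-1/23920) = -3/23920 ≈ -0.00012542)
B(f) + X = (-4 + 4*(-21)) - 3/23920 = (-4 - 84) - 3/23920 = -88 - 3/23920 = -2104963/23920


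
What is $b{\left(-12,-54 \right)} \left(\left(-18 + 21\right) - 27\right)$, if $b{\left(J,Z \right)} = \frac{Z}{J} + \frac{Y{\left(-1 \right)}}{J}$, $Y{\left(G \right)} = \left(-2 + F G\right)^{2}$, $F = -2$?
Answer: $-108$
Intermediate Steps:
$Y{\left(G \right)} = \left(-2 - 2 G\right)^{2}$
$b{\left(J,Z \right)} = \frac{Z}{J}$ ($b{\left(J,Z \right)} = \frac{Z}{J} + \frac{4 \left(1 - 1\right)^{2}}{J} = \frac{Z}{J} + \frac{4 \cdot 0^{2}}{J} = \frac{Z}{J} + \frac{4 \cdot 0}{J} = \frac{Z}{J} + \frac{0}{J} = \frac{Z}{J} + 0 = \frac{Z}{J}$)
$b{\left(-12,-54 \right)} \left(\left(-18 + 21\right) - 27\right) = - \frac{54}{-12} \left(\left(-18 + 21\right) - 27\right) = \left(-54\right) \left(- \frac{1}{12}\right) \left(3 - 27\right) = \frac{9}{2} \left(-24\right) = -108$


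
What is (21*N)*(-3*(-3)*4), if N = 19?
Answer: 14364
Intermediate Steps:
(21*N)*(-3*(-3)*4) = (21*19)*(-3*(-3)*4) = 399*(9*4) = 399*36 = 14364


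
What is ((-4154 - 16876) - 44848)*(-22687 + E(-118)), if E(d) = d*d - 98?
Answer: 583744958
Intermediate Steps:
E(d) = -98 + d² (E(d) = d² - 98 = -98 + d²)
((-4154 - 16876) - 44848)*(-22687 + E(-118)) = ((-4154 - 16876) - 44848)*(-22687 + (-98 + (-118)²)) = (-21030 - 44848)*(-22687 + (-98 + 13924)) = -65878*(-22687 + 13826) = -65878*(-8861) = 583744958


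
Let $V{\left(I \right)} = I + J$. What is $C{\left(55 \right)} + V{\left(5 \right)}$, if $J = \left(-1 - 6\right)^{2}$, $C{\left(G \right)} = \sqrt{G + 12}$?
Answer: $54 + \sqrt{67} \approx 62.185$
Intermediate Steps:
$C{\left(G \right)} = \sqrt{12 + G}$
$J = 49$ ($J = \left(-1 - 6\right)^{2} = \left(-7\right)^{2} = 49$)
$V{\left(I \right)} = 49 + I$ ($V{\left(I \right)} = I + 49 = 49 + I$)
$C{\left(55 \right)} + V{\left(5 \right)} = \sqrt{12 + 55} + \left(49 + 5\right) = \sqrt{67} + 54 = 54 + \sqrt{67}$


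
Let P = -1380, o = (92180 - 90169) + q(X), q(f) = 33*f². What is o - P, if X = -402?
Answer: 5336323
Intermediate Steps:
o = 5334943 (o = (92180 - 90169) + 33*(-402)² = 2011 + 33*161604 = 2011 + 5332932 = 5334943)
o - P = 5334943 - 1*(-1380) = 5334943 + 1380 = 5336323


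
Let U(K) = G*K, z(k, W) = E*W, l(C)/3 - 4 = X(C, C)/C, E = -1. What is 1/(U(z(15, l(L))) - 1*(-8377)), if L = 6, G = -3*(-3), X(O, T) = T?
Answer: 1/8242 ≈ 0.00012133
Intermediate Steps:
G = 9
l(C) = 15 (l(C) = 12 + 3*(C/C) = 12 + 3*1 = 12 + 3 = 15)
z(k, W) = -W
U(K) = 9*K
1/(U(z(15, l(L))) - 1*(-8377)) = 1/(9*(-1*15) - 1*(-8377)) = 1/(9*(-15) + 8377) = 1/(-135 + 8377) = 1/8242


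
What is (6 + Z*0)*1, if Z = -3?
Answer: 6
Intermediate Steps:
(6 + Z*0)*1 = (6 - 3*0)*1 = (6 + 0)*1 = 6*1 = 6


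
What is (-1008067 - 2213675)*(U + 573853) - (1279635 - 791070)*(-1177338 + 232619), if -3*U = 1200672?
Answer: -97831203483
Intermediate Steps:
U = -400224 (U = -⅓*1200672 = -400224)
(-1008067 - 2213675)*(U + 573853) - (1279635 - 791070)*(-1177338 + 232619) = (-1008067 - 2213675)*(-400224 + 573853) - (1279635 - 791070)*(-1177338 + 232619) = -3221742*173629 - 488565*(-944719) = -559387841718 - 1*(-461556638235) = -559387841718 + 461556638235 = -97831203483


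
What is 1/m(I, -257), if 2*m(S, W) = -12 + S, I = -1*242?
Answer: -1/127 ≈ -0.0078740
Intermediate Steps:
I = -242
m(S, W) = -6 + S/2 (m(S, W) = (-12 + S)/2 = -6 + S/2)
1/m(I, -257) = 1/(-6 + (½)*(-242)) = 1/(-6 - 121) = 1/(-127) = -1/127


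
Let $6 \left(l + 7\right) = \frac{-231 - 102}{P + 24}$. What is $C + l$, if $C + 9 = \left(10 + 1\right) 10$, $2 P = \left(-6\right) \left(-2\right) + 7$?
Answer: $\frac{6187}{67} \approx 92.343$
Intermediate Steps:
$P = \frac{19}{2}$ ($P = \frac{\left(-6\right) \left(-2\right) + 7}{2} = \frac{12 + 7}{2} = \frac{1}{2} \cdot 19 = \frac{19}{2} \approx 9.5$)
$C = 101$ ($C = -9 + \left(10 + 1\right) 10 = -9 + 11 \cdot 10 = -9 + 110 = 101$)
$l = - \frac{580}{67}$ ($l = -7 + \frac{\left(-231 - 102\right) \frac{1}{\frac{19}{2} + 24}}{6} = -7 + \frac{\left(-333\right) \frac{1}{\frac{67}{2}}}{6} = -7 + \frac{\left(-333\right) \frac{2}{67}}{6} = -7 + \frac{1}{6} \left(- \frac{666}{67}\right) = -7 - \frac{111}{67} = - \frac{580}{67} \approx -8.6567$)
$C + l = 101 - \frac{580}{67} = \frac{6187}{67}$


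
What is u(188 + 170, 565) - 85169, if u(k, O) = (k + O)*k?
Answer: 245265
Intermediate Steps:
u(k, O) = k*(O + k) (u(k, O) = (O + k)*k = k*(O + k))
u(188 + 170, 565) - 85169 = (188 + 170)*(565 + (188 + 170)) - 85169 = 358*(565 + 358) - 85169 = 358*923 - 85169 = 330434 - 85169 = 245265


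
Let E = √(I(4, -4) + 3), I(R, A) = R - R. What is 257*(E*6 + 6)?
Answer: 1542 + 1542*√3 ≈ 4212.8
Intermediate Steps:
I(R, A) = 0
E = √3 (E = √(0 + 3) = √3 ≈ 1.7320)
257*(E*6 + 6) = 257*(√3*6 + 6) = 257*(6*√3 + 6) = 257*(6 + 6*√3) = 1542 + 1542*√3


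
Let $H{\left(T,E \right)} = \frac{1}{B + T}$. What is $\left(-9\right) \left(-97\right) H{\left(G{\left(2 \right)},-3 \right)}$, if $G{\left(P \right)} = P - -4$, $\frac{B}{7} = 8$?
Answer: $\frac{873}{62} \approx 14.081$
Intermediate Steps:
$B = 56$ ($B = 7 \cdot 8 = 56$)
$G{\left(P \right)} = 4 + P$ ($G{\left(P \right)} = P + 4 = 4 + P$)
$H{\left(T,E \right)} = \frac{1}{56 + T}$
$\left(-9\right) \left(-97\right) H{\left(G{\left(2 \right)},-3 \right)} = \frac{\left(-9\right) \left(-97\right)}{56 + \left(4 + 2\right)} = \frac{873}{56 + 6} = \frac{873}{62}$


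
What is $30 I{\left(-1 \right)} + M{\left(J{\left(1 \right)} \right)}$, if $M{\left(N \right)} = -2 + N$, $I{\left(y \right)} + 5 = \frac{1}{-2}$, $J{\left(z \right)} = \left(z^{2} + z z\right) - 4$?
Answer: $-169$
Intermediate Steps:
$J{\left(z \right)} = -4 + 2 z^{2}$ ($J{\left(z \right)} = \left(z^{2} + z^{2}\right) - 4 = 2 z^{2} - 4 = -4 + 2 z^{2}$)
$I{\left(y \right)} = - \frac{11}{2}$ ($I{\left(y \right)} = -5 + \frac{1}{-2} = -5 - \frac{1}{2} = - \frac{11}{2}$)
$30 I{\left(-1 \right)} + M{\left(J{\left(1 \right)} \right)} = 30 \left(- \frac{11}{2}\right) - \left(6 - 2\right) = -165 + \left(-2 + \left(-4 + 2 \cdot 1\right)\right) = -165 + \left(-2 + \left(-4 + 2\right)\right) = -165 - 4 = -169$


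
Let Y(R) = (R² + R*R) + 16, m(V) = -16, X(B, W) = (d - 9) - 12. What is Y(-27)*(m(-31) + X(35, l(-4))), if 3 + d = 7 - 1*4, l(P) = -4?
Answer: -54538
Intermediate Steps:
d = 0 (d = -3 + (7 - 1*4) = -3 + (7 - 4) = -3 + 3 = 0)
X(B, W) = -21 (X(B, W) = (0 - 9) - 12 = -9 - 12 = -21)
Y(R) = 16 + 2*R² (Y(R) = (R² + R²) + 16 = 2*R² + 16 = 16 + 2*R²)
Y(-27)*(m(-31) + X(35, l(-4))) = (16 + 2*(-27)²)*(-16 - 21) = (16 + 2*729)*(-37) = (16 + 1458)*(-37) = 1474*(-37) = -54538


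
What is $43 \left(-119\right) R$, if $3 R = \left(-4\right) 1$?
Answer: $\frac{20468}{3} \approx 6822.7$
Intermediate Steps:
$R = - \frac{4}{3}$ ($R = \frac{\left(-4\right) 1}{3} = \frac{1}{3} \left(-4\right) = - \frac{4}{3} \approx -1.3333$)
$43 \left(-119\right) R = 43 \left(-119\right) \left(- \frac{4}{3}\right) = \left(-5117\right) \left(- \frac{4}{3}\right) = \frac{20468}{3}$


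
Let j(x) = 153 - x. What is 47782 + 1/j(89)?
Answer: 3058049/64 ≈ 47782.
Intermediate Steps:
47782 + 1/j(89) = 47782 + 1/(153 - 1*89) = 47782 + 1/(153 - 89) = 47782 + 1/64 = 3058049/64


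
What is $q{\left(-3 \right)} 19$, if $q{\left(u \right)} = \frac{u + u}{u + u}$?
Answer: $19$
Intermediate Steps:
$q{\left(u \right)} = 1$ ($q{\left(u \right)} = \frac{2 u}{2 u} = 2 u \frac{1}{2 u} = 1$)
$q{\left(-3 \right)} 19 = 1 \cdot 19 = 19$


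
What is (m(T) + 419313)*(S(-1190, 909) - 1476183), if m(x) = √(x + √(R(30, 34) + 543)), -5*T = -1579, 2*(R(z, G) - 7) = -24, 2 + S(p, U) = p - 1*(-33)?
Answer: -619468706046 - 1477342*√(7895 + 25*√538)/5 ≈ -6.1950e+11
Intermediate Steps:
S(p, U) = 31 + p (S(p, U) = -2 + (p - 1*(-33)) = -2 + (p + 33) = -2 + (33 + p) = 31 + p)
R(z, G) = -5 (R(z, G) = 7 + (½)*(-24) = 7 - 12 = -5)
T = 1579/5 (T = -⅕*(-1579) = 1579/5 ≈ 315.80)
m(x) = √(x + √538) (m(x) = √(x + √(-5 + 543)) = √(x + √538))
(m(T) + 419313)*(S(-1190, 909) - 1476183) = (√(1579/5 + √538) + 419313)*((31 - 1190) - 1476183) = (419313 + √(1579/5 + √538))*(-1159 - 1476183) = (419313 + √(1579/5 + √538))*(-1477342) = -619468706046 - 1477342*√(1579/5 + √538)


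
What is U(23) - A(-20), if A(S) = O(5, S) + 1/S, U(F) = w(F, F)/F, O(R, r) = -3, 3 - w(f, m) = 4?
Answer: 1383/460 ≈ 3.0065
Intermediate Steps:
w(f, m) = -1 (w(f, m) = 3 - 1*4 = 3 - 4 = -1)
U(F) = -1/F
A(S) = -3 + 1/S
U(23) - A(-20) = -1/23 - (-3 + 1/(-20)) = -1*1/23 - (-3 - 1/20) = -1/23 - 1*(-61/20) = -1/23 + 61/20 = 1383/460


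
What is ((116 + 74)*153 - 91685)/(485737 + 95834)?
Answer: -62615/581571 ≈ -0.10767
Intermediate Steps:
((116 + 74)*153 - 91685)/(485737 + 95834) = (190*153 - 91685)/581571 = (29070 - 91685)*(1/581571) = -62615*1/581571 = -62615/581571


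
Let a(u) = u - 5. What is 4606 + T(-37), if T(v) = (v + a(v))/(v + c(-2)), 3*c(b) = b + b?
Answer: 529927/115 ≈ 4608.1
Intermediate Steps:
a(u) = -5 + u
c(b) = 2*b/3 (c(b) = (b + b)/3 = (2*b)/3 = 2*b/3)
T(v) = (-5 + 2*v)/(-4/3 + v) (T(v) = (v + (-5 + v))/(v + (2/3)*(-2)) = (-5 + 2*v)/(v - 4/3) = (-5 + 2*v)/(-4/3 + v))
4606 + T(-37) = 4606 + 3*(-5 + 2*(-37))/(-4 + 3*(-37)) = 4606 + 3*(-5 - 74)/(-4 - 111) = 4606 + 3*(-79)/(-115) = 4606 + 3*(-1/115)*(-79) = 4606 + 237/115 = 529927/115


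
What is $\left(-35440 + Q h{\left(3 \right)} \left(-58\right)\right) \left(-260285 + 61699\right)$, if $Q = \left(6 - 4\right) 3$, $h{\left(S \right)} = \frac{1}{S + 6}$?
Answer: $\frac{21136699496}{3} \approx 7.0456 \cdot 10^{9}$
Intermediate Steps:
$h{\left(S \right)} = \frac{1}{6 + S}$
$Q = 6$ ($Q = 2 \cdot 3 = 6$)
$\left(-35440 + Q h{\left(3 \right)} \left(-58\right)\right) \left(-260285 + 61699\right) = \left(-35440 + \frac{6}{6 + 3} \left(-58\right)\right) \left(-260285 + 61699\right) = \left(-35440 + \frac{6}{9} \left(-58\right)\right) \left(-198586\right) = \left(-35440 + 6 \cdot \frac{1}{9} \left(-58\right)\right) \left(-198586\right) = \left(-35440 + \frac{2}{3} \left(-58\right)\right) \left(-198586\right) = \left(-35440 - \frac{116}{3}\right) \left(-198586\right) = \left(- \frac{106436}{3}\right) \left(-198586\right) = \frac{21136699496}{3}$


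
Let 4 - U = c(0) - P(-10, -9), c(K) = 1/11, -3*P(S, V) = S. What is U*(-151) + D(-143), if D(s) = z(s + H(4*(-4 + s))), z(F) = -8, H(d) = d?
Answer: -36353/33 ≈ -1101.6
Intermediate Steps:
P(S, V) = -S/3
c(K) = 1/11
D(s) = -8
U = 239/33 (U = 4 - (1/11 - (-1)*(-10)/3) = 4 - (1/11 - 1*10/3) = 4 - (1/11 - 10/3) = 4 - 1*(-107/33) = 4 + 107/33 = 239/33 ≈ 7.2424)
U*(-151) + D(-143) = (239/33)*(-151) - 8 = -36089/33 - 8 = -36353/33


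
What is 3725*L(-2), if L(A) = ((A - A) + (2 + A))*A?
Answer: 0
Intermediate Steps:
L(A) = A*(2 + A) (L(A) = (0 + (2 + A))*A = (2 + A)*A = A*(2 + A))
3725*L(-2) = 3725*(-2*(2 - 2)) = 3725*(-2*0) = 3725*0 = 0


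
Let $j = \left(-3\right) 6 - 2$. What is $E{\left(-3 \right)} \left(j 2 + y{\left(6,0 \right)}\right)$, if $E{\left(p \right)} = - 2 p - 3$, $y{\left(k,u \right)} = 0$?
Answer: $-120$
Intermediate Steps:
$j = -20$ ($j = -18 - 2 = -20$)
$E{\left(p \right)} = -3 - 2 p$
$E{\left(-3 \right)} \left(j 2 + y{\left(6,0 \right)}\right) = \left(-3 - -6\right) \left(\left(-20\right) 2 + 0\right) = \left(-3 + 6\right) \left(-40 + 0\right) = 3 \left(-40\right) = -120$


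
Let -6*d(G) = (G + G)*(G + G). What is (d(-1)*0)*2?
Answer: 0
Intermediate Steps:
d(G) = -2*G²/3 (d(G) = -(G + G)*(G + G)/6 = -2*G*2*G/6 = -2*G²/3)
(d(-1)*0)*2 = (-⅔*(-1)²*0)*2 = (-⅔*1*0)*2 = -⅔*0*2 = 0*2 = 0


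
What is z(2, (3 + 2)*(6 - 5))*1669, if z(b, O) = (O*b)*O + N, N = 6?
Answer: 93464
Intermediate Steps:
z(b, O) = 6 + b*O² (z(b, O) = (O*b)*O + 6 = b*O² + 6 = 6 + b*O²)
z(2, (3 + 2)*(6 - 5))*1669 = (6 + 2*((3 + 2)*(6 - 5))²)*1669 = (6 + 2*(5*1)²)*1669 = (6 + 2*5²)*1669 = (6 + 2*25)*1669 = (6 + 50)*1669 = 56*1669 = 93464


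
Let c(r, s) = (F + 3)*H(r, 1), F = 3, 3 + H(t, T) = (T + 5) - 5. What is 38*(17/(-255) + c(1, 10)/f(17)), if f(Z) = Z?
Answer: -7486/255 ≈ -29.357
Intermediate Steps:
H(t, T) = -3 + T (H(t, T) = -3 + ((T + 5) - 5) = -3 + ((5 + T) - 5) = -3 + T)
c(r, s) = -12 (c(r, s) = (3 + 3)*(-3 + 1) = 6*(-2) = -12)
38*(17/(-255) + c(1, 10)/f(17)) = 38*(17/(-255) - 12/17) = 38*(17*(-1/255) - 12*1/17) = 38*(-1/15 - 12/17) = 38*(-197/255) = -7486/255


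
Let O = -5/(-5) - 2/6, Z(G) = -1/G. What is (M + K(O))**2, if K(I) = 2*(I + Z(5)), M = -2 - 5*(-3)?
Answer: 43681/225 ≈ 194.14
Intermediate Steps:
M = 13 (M = -2 + 15 = 13)
O = 2/3 (O = -5*(-1/5) - 2*1/6 = 1 - 1/3 = 2/3 ≈ 0.66667)
K(I) = -2/5 + 2*I (K(I) = 2*(I - 1/5) = 2*(-1/5 + I) = -2/5 + 2*I)
(M + K(O))**2 = (13 + (-2/5 + 2*(2/3)))**2 = (13 + (-2/5 + 4/3))**2 = (13 + 14/15)**2 = (209/15)**2 = 43681/225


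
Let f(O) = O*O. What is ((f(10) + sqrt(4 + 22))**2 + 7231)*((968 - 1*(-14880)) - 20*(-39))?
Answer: 286949396 + 3325600*sqrt(26) ≈ 3.0391e+8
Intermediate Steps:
f(O) = O**2
((f(10) + sqrt(4 + 22))**2 + 7231)*((968 - 1*(-14880)) - 20*(-39)) = ((10**2 + sqrt(4 + 22))**2 + 7231)*((968 - 1*(-14880)) - 20*(-39)) = ((100 + sqrt(26))**2 + 7231)*((968 + 14880) + 780) = (7231 + (100 + sqrt(26))**2)*(15848 + 780) = (7231 + (100 + sqrt(26))**2)*16628 = 120237068 + 16628*(100 + sqrt(26))**2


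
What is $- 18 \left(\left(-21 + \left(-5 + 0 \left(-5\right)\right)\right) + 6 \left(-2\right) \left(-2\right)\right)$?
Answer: $36$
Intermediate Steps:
$- 18 \left(\left(-21 + \left(-5 + 0 \left(-5\right)\right)\right) + 6 \left(-2\right) \left(-2\right)\right) = - 18 \left(\left(-21 + \left(-5 + 0\right)\right) - -24\right) = - 18 \left(\left(-21 - 5\right) + 24\right) = - 18 \left(-26 + 24\right) = \left(-18\right) \left(-2\right) = 36$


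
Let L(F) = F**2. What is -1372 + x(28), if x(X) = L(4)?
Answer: -1356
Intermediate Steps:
x(X) = 16 (x(X) = 4**2 = 16)
-1372 + x(28) = -1372 + 16 = -1356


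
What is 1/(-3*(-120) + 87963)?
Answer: 1/88323 ≈ 1.1322e-5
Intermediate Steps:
1/(-3*(-120) + 87963) = 1/(360 + 87963) = 1/88323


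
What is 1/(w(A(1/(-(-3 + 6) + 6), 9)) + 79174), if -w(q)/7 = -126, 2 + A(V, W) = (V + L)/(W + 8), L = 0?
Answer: 1/80056 ≈ 1.2491e-5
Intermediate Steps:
A(V, W) = -2 + V/(8 + W) (A(V, W) = -2 + (V + 0)/(W + 8) = -2 + V/(8 + W))
w(q) = 882 (w(q) = -7*(-126) = 882)
1/(w(A(1/(-(-3 + 6) + 6), 9)) + 79174) = 1/(882 + 79174) = 1/80056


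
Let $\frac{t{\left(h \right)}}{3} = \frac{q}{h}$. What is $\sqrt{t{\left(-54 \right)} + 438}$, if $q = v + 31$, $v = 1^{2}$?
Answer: $\frac{\sqrt{3926}}{3} \approx 20.886$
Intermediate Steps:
$v = 1$
$q = 32$ ($q = 1 + 31 = 32$)
$t{\left(h \right)} = \frac{96}{h}$ ($t{\left(h \right)} = 3 \frac{32}{h} = \frac{96}{h}$)
$\sqrt{t{\left(-54 \right)} + 438} = \sqrt{\frac{96}{-54} + 438} = \sqrt{96 \left(- \frac{1}{54}\right) + 438} = \sqrt{- \frac{16}{9} + 438} = \sqrt{\frac{3926}{9}} = \frac{\sqrt{3926}}{3}$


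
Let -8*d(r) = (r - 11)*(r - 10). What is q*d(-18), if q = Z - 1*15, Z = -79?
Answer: 9541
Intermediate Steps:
q = -94 (q = -79 - 1*15 = -79 - 15 = -94)
d(r) = -(-11 + r)*(-10 + r)/8 (d(r) = -(r - 11)*(r - 10)/8 = -(-11 + r)*(-10 + r)/8)
q*d(-18) = -94*(-55/4 - ⅛*(-18)² + (21/8)*(-18)) = -94*(-55/4 - ⅛*324 - 189/4) = -94*(-55/4 - 81/2 - 189/4) = -94*(-203/2) = 9541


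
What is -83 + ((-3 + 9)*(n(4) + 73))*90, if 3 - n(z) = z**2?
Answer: 32317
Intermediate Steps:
n(z) = 3 - z**2
-83 + ((-3 + 9)*(n(4) + 73))*90 = -83 + ((-3 + 9)*((3 - 1*4**2) + 73))*90 = -83 + (6*((3 - 1*16) + 73))*90 = -83 + (6*((3 - 16) + 73))*90 = -83 + (6*(-13 + 73))*90 = -83 + (6*60)*90 = -83 + 360*90 = -83 + 32400 = 32317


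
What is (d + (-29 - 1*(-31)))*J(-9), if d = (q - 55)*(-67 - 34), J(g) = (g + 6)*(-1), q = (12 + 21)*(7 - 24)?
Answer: 186654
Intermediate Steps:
q = -561 (q = 33*(-17) = -561)
J(g) = -6 - g (J(g) = (6 + g)*(-1) = -6 - g)
d = 62216 (d = (-561 - 55)*(-67 - 34) = -616*(-101) = 62216)
(d + (-29 - 1*(-31)))*J(-9) = (62216 + (-29 - 1*(-31)))*(-6 - 1*(-9)) = (62216 + (-29 + 31))*(-6 + 9) = (62216 + 2)*3 = 62218*3 = 186654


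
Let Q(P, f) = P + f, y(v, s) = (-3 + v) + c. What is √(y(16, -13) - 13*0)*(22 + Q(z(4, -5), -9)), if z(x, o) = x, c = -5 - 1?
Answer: 17*√7 ≈ 44.978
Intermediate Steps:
c = -6
y(v, s) = -9 + v (y(v, s) = (-3 + v) - 6 = -9 + v)
√(y(16, -13) - 13*0)*(22 + Q(z(4, -5), -9)) = √((-9 + 16) - 13*0)*(22 + (4 - 9)) = √(7 + 0)*(22 - 5) = √7*17 = 17*√7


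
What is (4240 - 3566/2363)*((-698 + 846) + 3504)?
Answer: 36576803208/2363 ≈ 1.5479e+7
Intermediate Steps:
(4240 - 3566/2363)*((-698 + 846) + 3504) = (4240 - 3566*1/2363)*(148 + 3504) = (4240 - 3566/2363)*3652 = (10015554/2363)*3652 = 36576803208/2363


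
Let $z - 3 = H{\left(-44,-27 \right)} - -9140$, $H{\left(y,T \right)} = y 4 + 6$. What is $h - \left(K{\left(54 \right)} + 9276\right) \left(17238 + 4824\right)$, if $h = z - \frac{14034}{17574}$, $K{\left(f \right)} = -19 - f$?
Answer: $- \frac{594667880816}{2929} \approx -2.0303 \cdot 10^{8}$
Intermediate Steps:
$H{\left(y,T \right)} = 6 + 4 y$ ($H{\left(y,T \right)} = 4 y + 6 = 6 + 4 y$)
$z = 8973$ ($z = 3 + \left(\left(6 + 4 \left(-44\right)\right) - -9140\right) = 3 + \left(\left(6 - 176\right) + 9140\right) = 3 + \left(-170 + 9140\right) = 3 + 8970 = 8973$)
$h = \frac{26279578}{2929}$ ($h = 8973 - \frac{14034}{17574} = 8973 - \frac{2339}{2929} = \frac{26279578}{2929} \approx 8972.2$)
$h - \left(K{\left(54 \right)} + 9276\right) \left(17238 + 4824\right) = \frac{26279578}{2929} - \left(\left(-19 - 54\right) + 9276\right) \left(17238 + 4824\right) = \frac{26279578}{2929} - \left(\left(-19 - 54\right) + 9276\right) 22062 = \frac{26279578}{2929} - \left(-73 + 9276\right) 22062 = \frac{26279578}{2929} - 9203 \cdot 22062 = \frac{26279578}{2929} - 203036586 = - \frac{594667880816}{2929}$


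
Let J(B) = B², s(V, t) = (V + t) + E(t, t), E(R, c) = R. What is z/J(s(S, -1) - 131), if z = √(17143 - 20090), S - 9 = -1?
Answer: I*√2947/15625 ≈ 0.0034743*I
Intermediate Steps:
S = 8 (S = 9 - 1 = 8)
s(V, t) = V + 2*t (s(V, t) = (V + t) + t = V + 2*t)
z = I*√2947 (z = √(-2947) = I*√2947 ≈ 54.286*I)
z/J(s(S, -1) - 131) = (I*√2947)/(((8 + 2*(-1)) - 131)²) = (I*√2947)/(((8 - 2) - 131)²) = (I*√2947)/((6 - 131)²) = (I*√2947)/((-125)²) = (I*√2947)/15625 = (I*√2947)*(1/15625) = I*√2947/15625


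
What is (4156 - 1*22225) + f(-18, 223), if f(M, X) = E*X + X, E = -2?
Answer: -18292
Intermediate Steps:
f(M, X) = -X (f(M, X) = -2*X + X = -X)
(4156 - 1*22225) + f(-18, 223) = (4156 - 1*22225) - 1*223 = (4156 - 22225) - 223 = -18069 - 223 = -18292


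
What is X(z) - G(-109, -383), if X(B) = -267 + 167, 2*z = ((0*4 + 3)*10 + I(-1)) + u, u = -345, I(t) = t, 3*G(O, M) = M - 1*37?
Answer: 40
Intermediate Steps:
G(O, M) = -37/3 + M/3 (G(O, M) = (M - 1*37)/3 = (M - 37)/3 = (-37 + M)/3 = -37/3 + M/3)
z = -158 (z = (((0*4 + 3)*10 - 1) - 345)/2 = (((0 + 3)*10 - 1) - 345)/2 = ((3*10 - 1) - 345)/2 = ((30 - 1) - 345)/2 = (29 - 345)/2 = (½)*(-316) = -158)
X(B) = -100
X(z) - G(-109, -383) = -100 - (-37/3 + (⅓)*(-383)) = -100 - (-37/3 - 383/3) = -100 - 1*(-140) = -100 + 140 = 40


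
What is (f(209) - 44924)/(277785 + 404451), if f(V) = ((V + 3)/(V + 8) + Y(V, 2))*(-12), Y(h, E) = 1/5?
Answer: -12189466/185056515 ≈ -0.065869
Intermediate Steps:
Y(h, E) = ⅕
f(V) = -12/5 - 12*(3 + V)/(8 + V) (f(V) = ((V + 3)/(V + 8) + ⅕)*(-12) = ((3 + V)/(8 + V) + ⅕)*(-12) = (⅕ + (3 + V)/(8 + V))*(-12) = -12/5 - 12*(3 + V)/(8 + V))
(f(209) - 44924)/(277785 + 404451) = (12*(-23 - 6*209)/(5*(8 + 209)) - 44924)/(277785 + 404451) = ((12/5)*(-23 - 1254)/217 - 44924)/682236 = ((12/5)*(1/217)*(-1277) - 44924)*(1/682236) = (-15324/1085 - 44924)*(1/682236) = -48757864/1085*1/682236 = -12189466/185056515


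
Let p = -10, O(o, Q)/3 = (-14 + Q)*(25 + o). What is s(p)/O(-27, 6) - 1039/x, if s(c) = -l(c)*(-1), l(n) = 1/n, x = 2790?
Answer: -16717/44640 ≈ -0.37448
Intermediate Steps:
O(o, Q) = 3*(-14 + Q)*(25 + o) (O(o, Q) = 3*((-14 + Q)*(25 + o)) = 3*(-14 + Q)*(25 + o))
s(c) = 1/c (s(c) = -1/c*(-1) = 1/c)
s(p)/O(-27, 6) - 1039/x = 1/((-10)*(-1050 - 42*(-27) + 75*6 + 3*6*(-27))) - 1039/2790 = -1/(10*(-1050 + 1134 + 450 - 486)) - 1039*1/2790 = -1/10/48 - 1039/2790 = -1/10*1/48 - 1039/2790 = -1/480 - 1039/2790 = -16717/44640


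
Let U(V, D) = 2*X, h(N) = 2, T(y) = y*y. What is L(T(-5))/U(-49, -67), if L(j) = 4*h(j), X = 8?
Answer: 1/2 ≈ 0.50000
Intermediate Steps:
T(y) = y**2
U(V, D) = 16 (U(V, D) = 2*8 = 16)
L(j) = 8 (L(j) = 4*2 = 8)
L(T(-5))/U(-49, -67) = 8/16 = 8*(1/16) = 1/2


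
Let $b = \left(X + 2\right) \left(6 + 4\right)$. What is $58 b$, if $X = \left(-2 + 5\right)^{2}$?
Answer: $6380$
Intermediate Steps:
$X = 9$ ($X = 3^{2} = 9$)
$b = 110$ ($b = \left(9 + 2\right) \left(6 + 4\right) = 11 \cdot 10 = 110$)
$58 b = 58 \cdot 110 = 6380$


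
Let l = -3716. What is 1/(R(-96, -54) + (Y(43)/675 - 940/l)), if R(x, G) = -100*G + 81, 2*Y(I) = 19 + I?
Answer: 627075/3437185499 ≈ 0.00018244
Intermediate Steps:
Y(I) = 19/2 + I/2 (Y(I) = (19 + I)/2 = 19/2 + I/2)
R(x, G) = 81 - 100*G
1/(R(-96, -54) + (Y(43)/675 - 940/l)) = 1/((81 - 100*(-54)) + ((19/2 + (½)*43)/675 - 940/(-3716))) = 1/((81 + 5400) + ((19/2 + 43/2)*(1/675) - 940*(-1/3716))) = 1/(5481 + (31*(1/675) + 235/929)) = 1/(5481 + (31/675 + 235/929)) = 1/(5481 + 187424/627075) = 1/(3437185499/627075) = 627075/3437185499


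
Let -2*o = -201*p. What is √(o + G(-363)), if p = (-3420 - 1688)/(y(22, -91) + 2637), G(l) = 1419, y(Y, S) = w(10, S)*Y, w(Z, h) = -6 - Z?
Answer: 3*√692878265/2285 ≈ 34.559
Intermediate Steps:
y(Y, S) = -16*Y (y(Y, S) = (-6 - 1*10)*Y = (-6 - 10)*Y = -16*Y)
p = -5108/2285 (p = (-3420 - 1688)/(-16*22 + 2637) = -5108/(-352 + 2637) = -5108/2285 ≈ -2.2354)
o = -513354/2285 (o = -(-201)*(-5108)/(2*2285) = -½*1026708/2285 = -513354/2285 ≈ -224.66)
√(o + G(-363)) = √(-513354/2285 + 1419) = √(2729061/2285) = 3*√692878265/2285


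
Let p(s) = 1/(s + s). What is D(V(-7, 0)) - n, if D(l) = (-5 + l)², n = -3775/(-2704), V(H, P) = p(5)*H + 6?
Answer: -88291/67600 ≈ -1.3061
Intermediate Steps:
p(s) = 1/(2*s)
V(H, P) = 6 + H/10 (V(H, P) = ((½)/5)*H + 6 = ((½)*(⅕))*H + 6 = H/10 + 6 = 6 + H/10)
n = 3775/2704 (n = -3775*(-1/2704) = 3775/2704 ≈ 1.3961)
D(V(-7, 0)) - n = (-5 + (6 + (⅒)*(-7)))² - 1*3775/2704 = (-5 + (6 - 7/10))² - 3775/2704 = (-5 + 53/10)² - 3775/2704 = (3/10)² - 3775/2704 = 9/100 - 3775/2704 = -88291/67600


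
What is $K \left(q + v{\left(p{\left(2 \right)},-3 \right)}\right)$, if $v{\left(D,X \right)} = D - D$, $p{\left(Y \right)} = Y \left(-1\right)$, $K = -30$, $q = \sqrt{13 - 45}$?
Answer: $- 120 i \sqrt{2} \approx - 169.71 i$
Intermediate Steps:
$q = 4 i \sqrt{2}$ ($q = \sqrt{-32} = 4 i \sqrt{2} \approx 5.6569 i$)
$p{\left(Y \right)} = - Y$
$v{\left(D,X \right)} = 0$
$K \left(q + v{\left(p{\left(2 \right)},-3 \right)}\right) = - 30 \left(4 i \sqrt{2} + 0\right) = - 30 \cdot 4 i \sqrt{2} = - 120 i \sqrt{2}$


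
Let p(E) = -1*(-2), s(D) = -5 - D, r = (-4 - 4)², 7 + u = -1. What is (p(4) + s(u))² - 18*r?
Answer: -1127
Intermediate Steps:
u = -8 (u = -7 - 1 = -8)
r = 64 (r = (-8)² = 64)
p(E) = 2
(p(4) + s(u))² - 18*r = (2 + (-5 - 1*(-8)))² - 18*64 = (2 + (-5 + 8))² - 1152 = (2 + 3)² - 1152 = 5² - 1152 = 25 - 1152 = -1127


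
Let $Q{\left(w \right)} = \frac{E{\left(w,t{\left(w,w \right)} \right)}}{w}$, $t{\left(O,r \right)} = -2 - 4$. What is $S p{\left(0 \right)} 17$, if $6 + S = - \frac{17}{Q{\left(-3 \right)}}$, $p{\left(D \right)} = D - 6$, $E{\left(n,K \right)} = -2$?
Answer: $3213$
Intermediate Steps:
$t{\left(O,r \right)} = -6$
$Q{\left(w \right)} = - \frac{2}{w}$
$p{\left(D \right)} = -6 + D$ ($p{\left(D \right)} = D - 6 = -6 + D$)
$S = - \frac{63}{2}$ ($S = -6 - \frac{17}{\left(-2\right) \frac{1}{-3}} = -6 - \frac{17}{\left(-2\right) \left(- \frac{1}{3}\right)} = -6 - \frac{17}{\frac{2}{3}} = -6 - \frac{51}{2} = - \frac{63}{2} \approx -31.5$)
$S p{\left(0 \right)} 17 = - \frac{63 \left(-6 + 0\right)}{2} \cdot 17 = \left(- \frac{63}{2}\right) \left(-6\right) 17 = 189 \cdot 17 = 3213$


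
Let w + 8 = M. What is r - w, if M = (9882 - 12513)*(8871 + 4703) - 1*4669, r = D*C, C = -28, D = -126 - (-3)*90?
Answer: 35713839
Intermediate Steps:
D = 144 (D = -126 - 1*(-270) = -126 + 270 = 144)
r = -4032 (r = 144*(-28) = -4032)
M = -35717863 (M = -2631*13574 - 4669 = -35713194 - 4669 = -35717863)
w = -35717871 (w = -8 - 35717863 = -35717871)
r - w = -4032 - 1*(-35717871) = -4032 + 35717871 = 35713839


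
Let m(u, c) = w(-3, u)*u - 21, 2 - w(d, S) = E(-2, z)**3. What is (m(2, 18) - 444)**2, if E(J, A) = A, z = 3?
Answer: 265225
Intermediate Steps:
w(d, S) = -25 (w(d, S) = 2 - 1*3**3 = 2 - 1*27 = 2 - 27 = -25)
m(u, c) = -21 - 25*u (m(u, c) = -25*u - 21 = -21 - 25*u)
(m(2, 18) - 444)**2 = ((-21 - 25*2) - 444)**2 = ((-21 - 50) - 444)**2 = (-71 - 444)**2 = (-515)**2 = 265225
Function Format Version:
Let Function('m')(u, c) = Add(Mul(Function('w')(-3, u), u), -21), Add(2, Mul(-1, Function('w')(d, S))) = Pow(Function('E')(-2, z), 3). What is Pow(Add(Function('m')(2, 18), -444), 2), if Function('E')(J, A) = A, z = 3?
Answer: 265225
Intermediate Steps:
Function('w')(d, S) = -25 (Function('w')(d, S) = Add(2, Mul(-1, Pow(3, 3))) = Add(2, Mul(-1, 27)) = Add(2, -27) = -25)
Function('m')(u, c) = Add(-21, Mul(-25, u)) (Function('m')(u, c) = Add(Mul(-25, u), -21) = Add(-21, Mul(-25, u)))
Pow(Add(Function('m')(2, 18), -444), 2) = Pow(Add(Add(-21, Mul(-25, 2)), -444), 2) = Pow(Add(Add(-21, -50), -444), 2) = Pow(Add(-71, -444), 2) = Pow(-515, 2) = 265225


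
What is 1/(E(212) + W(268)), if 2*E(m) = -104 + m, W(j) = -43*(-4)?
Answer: 1/226 ≈ 0.0044248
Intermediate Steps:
W(j) = 172
E(m) = -52 + m/2 (E(m) = (-104 + m)/2 = -52 + m/2)
1/(E(212) + W(268)) = 1/((-52 + (½)*212) + 172) = 1/((-52 + 106) + 172) = 1/(54 + 172) = 1/226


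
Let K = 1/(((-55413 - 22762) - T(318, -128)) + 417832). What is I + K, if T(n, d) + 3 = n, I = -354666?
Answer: -120353069771/339342 ≈ -3.5467e+5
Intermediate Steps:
T(n, d) = -3 + n
K = 1/339342 (K = 1/(((-55413 - 22762) - (-3 + 318)) + 417832) = 1/((-78175 - 1*315) + 417832) = 1/((-78175 - 315) + 417832) = 1/(-78490 + 417832) = 1/339342 ≈ 2.9469e-6)
I + K = -354666 + 1/339342 = -120353069771/339342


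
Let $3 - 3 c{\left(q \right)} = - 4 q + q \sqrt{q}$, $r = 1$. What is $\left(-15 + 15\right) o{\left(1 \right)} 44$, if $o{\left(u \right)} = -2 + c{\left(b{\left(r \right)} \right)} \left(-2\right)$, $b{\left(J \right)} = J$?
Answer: $0$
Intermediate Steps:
$c{\left(q \right)} = 1 - \frac{q^{\frac{3}{2}}}{3} + \frac{4 q}{3}$ ($c{\left(q \right)} = 1 - \frac{- 4 q + q \sqrt{q}}{3} = 1 - \frac{- 4 q + q^{\frac{3}{2}}}{3} = 1 - \frac{q^{\frac{3}{2}} - 4 q}{3} = 1 - \left(- \frac{4 q}{3} + \frac{q^{\frac{3}{2}}}{3}\right) = 1 - \frac{q^{\frac{3}{2}}}{3} + \frac{4 q}{3}$)
$o{\left(u \right)} = -6$ ($o{\left(u \right)} = -2 + \left(1 - \frac{1^{\frac{3}{2}}}{3} + \frac{4}{3} \cdot 1\right) \left(-2\right) = -2 + \left(1 - \frac{1}{3} + \frac{4}{3}\right) \left(-2\right) = -2 + 2 \left(-2\right) = -2 - 4 = -6$)
$\left(-15 + 15\right) o{\left(1 \right)} 44 = \left(-15 + 15\right) \left(-6\right) 44 = 0 \left(-6\right) 44 = 0 \cdot 44 = 0$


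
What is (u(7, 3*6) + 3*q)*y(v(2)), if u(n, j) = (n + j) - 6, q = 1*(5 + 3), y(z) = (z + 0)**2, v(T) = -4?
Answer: 688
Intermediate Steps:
y(z) = z**2
q = 8 (q = 1*8 = 8)
u(n, j) = -6 + j + n (u(n, j) = (j + n) - 6 = -6 + j + n)
(u(7, 3*6) + 3*q)*y(v(2)) = ((-6 + 3*6 + 7) + 3*8)*(-4)**2 = ((-6 + 18 + 7) + 24)*16 = (19 + 24)*16 = 43*16 = 688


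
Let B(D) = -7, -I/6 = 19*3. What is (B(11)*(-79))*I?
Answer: -189126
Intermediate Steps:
I = -342 (I = -114*3 = -6*57 = -342)
(B(11)*(-79))*I = -7*(-79)*(-342) = 553*(-342) = -189126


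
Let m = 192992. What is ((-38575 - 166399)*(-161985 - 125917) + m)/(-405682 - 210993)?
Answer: -11802523508/123335 ≈ -95695.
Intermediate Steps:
((-38575 - 166399)*(-161985 - 125917) + m)/(-405682 - 210993) = ((-38575 - 166399)*(-161985 - 125917) + 192992)/(-405682 - 210993) = (-204974*(-287902) + 192992)/(-616675) = (59012424548 + 192992)*(-1/616675) = 59012617540*(-1/616675) = -11802523508/123335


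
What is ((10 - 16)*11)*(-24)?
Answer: 1584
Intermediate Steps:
((10 - 16)*11)*(-24) = -6*11*(-24) = -66*(-24) = 1584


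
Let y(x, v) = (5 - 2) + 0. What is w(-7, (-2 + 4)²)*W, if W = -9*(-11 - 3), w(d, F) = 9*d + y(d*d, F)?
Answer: -7560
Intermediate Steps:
y(x, v) = 3 (y(x, v) = 3 + 0 = 3)
w(d, F) = 3 + 9*d (w(d, F) = 9*d + 3 = 3 + 9*d)
W = 126 (W = -9*(-14) = 126)
w(-7, (-2 + 4)²)*W = (3 + 9*(-7))*126 = (3 - 63)*126 = -60*126 = -7560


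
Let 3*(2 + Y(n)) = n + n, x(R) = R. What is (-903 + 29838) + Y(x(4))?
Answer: 86807/3 ≈ 28936.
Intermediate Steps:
Y(n) = -2 + 2*n/3 (Y(n) = -2 + (n + n)/3 = -2 + (2*n)/3 = -2 + 2*n/3)
(-903 + 29838) + Y(x(4)) = (-903 + 29838) + (-2 + (2/3)*4) = 28935 + (-2 + 8/3) = 28935 + 2/3 = 86807/3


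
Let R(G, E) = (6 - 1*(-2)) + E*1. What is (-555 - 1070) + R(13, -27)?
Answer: -1644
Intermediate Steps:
R(G, E) = 8 + E (R(G, E) = (6 + 2) + E = 8 + E)
(-555 - 1070) + R(13, -27) = (-555 - 1070) + (8 - 27) = -1625 - 19 = -1644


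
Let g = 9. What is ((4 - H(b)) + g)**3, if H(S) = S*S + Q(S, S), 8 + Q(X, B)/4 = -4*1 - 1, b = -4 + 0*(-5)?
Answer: 117649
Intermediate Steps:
b = -4 (b = -4 + 0 = -4)
Q(X, B) = -52 (Q(X, B) = -32 + 4*(-4*1 - 1) = -32 + 4*(-4 - 1) = -32 + 4*(-5) = -32 - 20 = -52)
H(S) = -52 + S**2 (H(S) = S*S - 52 = S**2 - 52 = -52 + S**2)
((4 - H(b)) + g)**3 = ((4 - (-52 + (-4)**2)) + 9)**3 = ((4 - (-52 + 16)) + 9)**3 = ((4 - 1*(-36)) + 9)**3 = ((4 + 36) + 9)**3 = (40 + 9)**3 = 49**3 = 117649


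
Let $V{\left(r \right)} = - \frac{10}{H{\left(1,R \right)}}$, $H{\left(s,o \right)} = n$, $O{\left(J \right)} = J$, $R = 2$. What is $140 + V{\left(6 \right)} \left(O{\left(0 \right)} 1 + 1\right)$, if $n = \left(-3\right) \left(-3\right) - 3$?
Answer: $\frac{415}{3} \approx 138.33$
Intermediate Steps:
$n = 6$ ($n = 9 - 3 = 6$)
$H{\left(s,o \right)} = 6$
$V{\left(r \right)} = - \frac{5}{3}$ ($V{\left(r \right)} = - \frac{10}{6} = \left(-10\right) \frac{1}{6} = - \frac{5}{3}$)
$140 + V{\left(6 \right)} \left(O{\left(0 \right)} 1 + 1\right) = 140 - \frac{5 \left(0 \cdot 1 + 1\right)}{3} = 140 - \frac{5 \left(0 + 1\right)}{3} = 140 - \frac{5}{3} = \frac{415}{3}$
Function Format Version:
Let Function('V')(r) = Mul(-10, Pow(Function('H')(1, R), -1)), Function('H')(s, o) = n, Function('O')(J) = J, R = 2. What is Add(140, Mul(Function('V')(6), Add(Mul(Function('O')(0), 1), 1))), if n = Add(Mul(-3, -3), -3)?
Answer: Rational(415, 3) ≈ 138.33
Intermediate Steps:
n = 6 (n = Add(9, -3) = 6)
Function('H')(s, o) = 6
Function('V')(r) = Rational(-5, 3) (Function('V')(r) = Mul(-10, Pow(6, -1)) = Mul(-10, Rational(1, 6)) = Rational(-5, 3))
Add(140, Mul(Function('V')(6), Add(Mul(Function('O')(0), 1), 1))) = Add(140, Mul(Rational(-5, 3), Add(Mul(0, 1), 1))) = Add(140, Mul(Rational(-5, 3), Add(0, 1))) = Add(140, Mul(Rational(-5, 3), 1)) = Add(140, Rational(-5, 3)) = Rational(415, 3)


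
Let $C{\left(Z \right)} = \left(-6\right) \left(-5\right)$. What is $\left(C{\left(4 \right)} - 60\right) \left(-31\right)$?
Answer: $930$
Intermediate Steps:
$C{\left(Z \right)} = 30$
$\left(C{\left(4 \right)} - 60\right) \left(-31\right) = \left(30 - 60\right) \left(-31\right) = \left(-30\right) \left(-31\right) = 930$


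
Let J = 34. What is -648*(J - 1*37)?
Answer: 1944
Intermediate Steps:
-648*(J - 1*37) = -648*(34 - 1*37) = -648*(34 - 37) = -648*(-3) = 1944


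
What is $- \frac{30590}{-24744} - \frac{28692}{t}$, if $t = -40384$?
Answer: $\frac{60790669}{31226928} \approx 1.9467$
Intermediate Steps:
$- \frac{30590}{-24744} - \frac{28692}{t} = - \frac{30590}{-24744} - \frac{28692}{-40384} = \left(-30590\right) \left(- \frac{1}{24744}\right) - - \frac{7173}{10096} = \frac{15295}{12372} + \frac{7173}{10096} = \frac{60790669}{31226928}$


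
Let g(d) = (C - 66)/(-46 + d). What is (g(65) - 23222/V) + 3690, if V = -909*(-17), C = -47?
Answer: 63601319/17271 ≈ 3682.6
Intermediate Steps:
g(d) = -113/(-46 + d) (g(d) = (-47 - 66)/(-46 + d) = -113/(-46 + d))
V = 15453
(g(65) - 23222/V) + 3690 = (-113/(-46 + 65) - 23222/15453) + 3690 = (-113/19 - 23222*1/15453) + 3690 = (-113*1/19 - 1366/909) + 3690 = (-113/19 - 1366/909) + 3690 = -128671/17271 + 3690 = 63601319/17271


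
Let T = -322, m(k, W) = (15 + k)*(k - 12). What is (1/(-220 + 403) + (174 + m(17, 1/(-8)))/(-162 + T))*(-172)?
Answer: 2607434/22143 ≈ 117.75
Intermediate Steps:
m(k, W) = (-12 + k)*(15 + k) (m(k, W) = (15 + k)*(-12 + k) = (-12 + k)*(15 + k))
(1/(-220 + 403) + (174 + m(17, 1/(-8)))/(-162 + T))*(-172) = (1/(-220 + 403) + (174 + (-180 + 17² + 3*17))/(-162 - 322))*(-172) = (1/183 + (174 + (-180 + 289 + 51))/(-484))*(-172) = (1/183 + (174 + 160)*(-1/484))*(-172) = (1/183 + 334*(-1/484))*(-172) = (1/183 - 167/242)*(-172) = -30319/44286*(-172) = 2607434/22143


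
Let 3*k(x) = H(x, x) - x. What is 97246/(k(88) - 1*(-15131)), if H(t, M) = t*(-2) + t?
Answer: 291738/45217 ≈ 6.4520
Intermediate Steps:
H(t, M) = -t (H(t, M) = -2*t + t = -t)
k(x) = -2*x/3 (k(x) = (-x - x)/3 = (-2*x)/3 = -2*x/3)
97246/(k(88) - 1*(-15131)) = 97246/(-2/3*88 - 1*(-15131)) = 97246/(-176/3 + 15131) = 97246/(45217/3) = 97246*(3/45217) = 291738/45217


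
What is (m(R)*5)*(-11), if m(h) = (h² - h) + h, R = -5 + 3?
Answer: -220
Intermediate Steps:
R = -2
m(h) = h²
(m(R)*5)*(-11) = ((-2)²*5)*(-11) = (4*5)*(-11) = 20*(-11) = -220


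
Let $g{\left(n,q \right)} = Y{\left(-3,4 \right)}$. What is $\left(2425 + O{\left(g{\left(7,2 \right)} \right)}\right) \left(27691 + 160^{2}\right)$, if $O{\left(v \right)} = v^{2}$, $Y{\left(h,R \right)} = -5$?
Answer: $130562950$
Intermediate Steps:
$g{\left(n,q \right)} = -5$
$\left(2425 + O{\left(g{\left(7,2 \right)} \right)}\right) \left(27691 + 160^{2}\right) = \left(2425 + \left(-5\right)^{2}\right) \left(27691 + 160^{2}\right) = \left(2425 + 25\right) \left(27691 + 25600\right) = 2450 \cdot 53291 = 130562950$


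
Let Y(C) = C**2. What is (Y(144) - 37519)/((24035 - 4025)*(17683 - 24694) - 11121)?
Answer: 16783/140301231 ≈ 0.00011962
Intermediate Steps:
(Y(144) - 37519)/((24035 - 4025)*(17683 - 24694) - 11121) = (144**2 - 37519)/((24035 - 4025)*(17683 - 24694) - 11121) = (20736 - 37519)/(20010*(-7011) - 11121) = -16783/(-140290110 - 11121) = -16783/(-140301231) = -16783*(-1/140301231) = 16783/140301231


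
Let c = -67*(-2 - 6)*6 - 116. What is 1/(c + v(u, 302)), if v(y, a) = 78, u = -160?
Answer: 1/3178 ≈ 0.00031466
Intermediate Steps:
c = 3100 (c = -(-536)*6 - 116 = -67*(-48) - 116 = 3216 - 116 = 3100)
1/(c + v(u, 302)) = 1/(3100 + 78) = 1/3178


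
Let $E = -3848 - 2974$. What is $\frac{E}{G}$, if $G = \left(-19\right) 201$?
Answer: $\frac{2274}{1273} \approx 1.7863$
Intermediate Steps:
$E = -6822$
$G = -3819$
$\frac{E}{G} = - \frac{6822}{-3819} = \left(-6822\right) \left(- \frac{1}{3819}\right) = \frac{2274}{1273}$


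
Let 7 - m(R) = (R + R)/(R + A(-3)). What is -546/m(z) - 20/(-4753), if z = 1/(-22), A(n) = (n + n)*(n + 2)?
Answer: -339944698/4368007 ≈ -77.826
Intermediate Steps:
A(n) = 2*n*(2 + n) (A(n) = (2*n)*(2 + n) = 2*n*(2 + n))
z = -1/22 ≈ -0.045455
m(R) = 7 - 2*R/(6 + R) (m(R) = 7 - (R + R)/(R + 2*(-3)*(2 - 3)) = 7 - 2*R/(R + 2*(-3)*(-1)) = 7 - 2*R/(R + 6) = 7 - 2*R/(6 + R))
-546/m(z) - 20/(-4753) = -546*(6 - 1/22)/(42 + 5*(-1/22)) - 20/(-4753) = -546*131/(22*(42 - 5/22)) - 20*(-1/4753) = -546/((22/131)*(919/22)) + 20/4753 = -546/919/131 + 20/4753 = -546*131/919 + 20/4753 = -71526/919 + 20/4753 = -339944698/4368007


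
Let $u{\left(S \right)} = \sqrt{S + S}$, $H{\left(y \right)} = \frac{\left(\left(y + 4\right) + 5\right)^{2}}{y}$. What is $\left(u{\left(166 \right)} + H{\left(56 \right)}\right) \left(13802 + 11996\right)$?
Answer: $\frac{54498275}{28} + 51596 \sqrt{83} \approx 2.4164 \cdot 10^{6}$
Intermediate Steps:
$H{\left(y \right)} = \frac{\left(9 + y\right)^{2}}{y}$ ($H{\left(y \right)} = \frac{\left(\left(4 + y\right) + 5\right)^{2}}{y} = \frac{\left(9 + y\right)^{2}}{y}$)
$u{\left(S \right)} = \sqrt{2} \sqrt{S}$ ($u{\left(S \right)} = \sqrt{2 S} = \sqrt{2} \sqrt{S}$)
$\left(u{\left(166 \right)} + H{\left(56 \right)}\right) \left(13802 + 11996\right) = \left(\sqrt{2} \sqrt{166} + \frac{\left(9 + 56\right)^{2}}{56}\right) \left(13802 + 11996\right) = \left(2 \sqrt{83} + \frac{65^{2}}{56}\right) 25798 = \left(2 \sqrt{83} + \frac{1}{56} \cdot 4225\right) 25798 = \left(2 \sqrt{83} + \frac{4225}{56}\right) 25798 = \left(\frac{4225}{56} + 2 \sqrt{83}\right) 25798 = \frac{54498275}{28} + 51596 \sqrt{83}$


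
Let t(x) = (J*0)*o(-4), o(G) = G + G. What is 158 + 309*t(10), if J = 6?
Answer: 158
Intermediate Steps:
o(G) = 2*G
t(x) = 0 (t(x) = (6*0)*(2*(-4)) = 0*(-8) = 0)
158 + 309*t(10) = 158 + 309*0 = 158 + 0 = 158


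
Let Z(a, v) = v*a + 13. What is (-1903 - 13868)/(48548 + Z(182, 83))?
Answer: -15771/63667 ≈ -0.24771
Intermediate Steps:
Z(a, v) = 13 + a*v (Z(a, v) = a*v + 13 = 13 + a*v)
(-1903 - 13868)/(48548 + Z(182, 83)) = (-1903 - 13868)/(48548 + (13 + 182*83)) = -15771/(48548 + (13 + 15106)) = -15771/(48548 + 15119) = -15771/63667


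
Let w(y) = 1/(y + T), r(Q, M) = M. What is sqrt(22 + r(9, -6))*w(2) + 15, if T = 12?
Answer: 107/7 ≈ 15.286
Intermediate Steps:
w(y) = 1/(12 + y) (w(y) = 1/(y + 12) = 1/(12 + y))
sqrt(22 + r(9, -6))*w(2) + 15 = sqrt(22 - 6)/(12 + 2) + 15 = sqrt(16)/14 + 15 = 4*(1/14) + 15 = 2/7 + 15 = 107/7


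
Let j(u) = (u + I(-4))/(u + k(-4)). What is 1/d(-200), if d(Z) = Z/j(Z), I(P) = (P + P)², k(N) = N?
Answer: -1/300 ≈ -0.0033333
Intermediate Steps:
I(P) = 4*P² (I(P) = (2*P)² = 4*P²)
j(u) = (64 + u)/(-4 + u) (j(u) = (u + 4*(-4)²)/(u - 4) = (u + 4*16)/(-4 + u) = (u + 64)/(-4 + u) = (64 + u)/(-4 + u))
d(Z) = Z*(-4 + Z)/(64 + Z) (d(Z) = Z/(((64 + Z)/(-4 + Z))) = Z*((-4 + Z)/(64 + Z)) = Z*(-4 + Z)/(64 + Z))
1/d(-200) = 1/(-200*(-4 - 200)/(64 - 200)) = 1/(-200*(-204)/(-136)) = 1/(-200*(-1/136)*(-204)) = 1/(-300) = -1/300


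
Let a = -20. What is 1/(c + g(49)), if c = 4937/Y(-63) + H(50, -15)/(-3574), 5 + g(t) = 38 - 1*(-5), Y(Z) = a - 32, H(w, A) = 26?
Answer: -92924/5291983 ≈ -0.017559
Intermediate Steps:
Y(Z) = -52 (Y(Z) = -20 - 32 = -52)
g(t) = 38 (g(t) = -5 + (38 - 1*(-5)) = -5 + (38 + 5) = -5 + 43 = 38)
c = -8823095/92924 (c = 4937/(-52) + 26/(-3574) = 4937*(-1/52) + 26*(-1/3574) = -4937/52 - 13/1787 = -8823095/92924 ≈ -94.950)
1/(c + g(49)) = 1/(-8823095/92924 + 38) = 1/(-5291983/92924) = -92924/5291983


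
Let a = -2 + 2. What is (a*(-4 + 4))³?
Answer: 0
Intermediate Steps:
a = 0
(a*(-4 + 4))³ = (0*(-4 + 4))³ = (0*0)³ = 0³ = 0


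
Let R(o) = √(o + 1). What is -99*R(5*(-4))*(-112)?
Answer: 11088*I*√19 ≈ 48332.0*I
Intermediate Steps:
R(o) = √(1 + o)
-99*R(5*(-4))*(-112) = -99*√(1 + 5*(-4))*(-112) = -99*√(1 - 20)*(-112) = -99*I*√19*(-112) = 11088*I*√19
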